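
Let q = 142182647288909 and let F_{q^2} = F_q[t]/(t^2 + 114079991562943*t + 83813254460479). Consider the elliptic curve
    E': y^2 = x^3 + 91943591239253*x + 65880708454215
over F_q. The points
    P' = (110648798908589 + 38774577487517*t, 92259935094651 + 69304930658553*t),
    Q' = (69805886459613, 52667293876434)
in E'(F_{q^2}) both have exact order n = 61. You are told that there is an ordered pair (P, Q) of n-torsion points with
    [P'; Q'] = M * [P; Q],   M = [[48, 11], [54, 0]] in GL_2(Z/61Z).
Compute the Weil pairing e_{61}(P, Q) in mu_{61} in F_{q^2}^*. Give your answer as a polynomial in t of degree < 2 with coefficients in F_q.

70516493796019 + 122245105309427*t

The 61-Weil pairing on E[61] over F_{142182647288909} is alternating-bilinear: e_{61}(P',Q') = e_{61}(P,Q)^det(M).
Hence e(P,Q) = e(P',Q')^{42} where 42 = 16^{-1} mod 61.
Run Miller on y^2=x^3+91943591239253*x+65880708454215 over F_{142182647288909}: ladder 111101 (6 bits); e = f_P(D_Q)/f_Q(D_P).
The quotient is 130186397354382 + 95577067278156*t.
(130186397354382 + 95577067278156*t)^{42} mod (142182647288909,f) = 70516493796019 + 122245105309427*t.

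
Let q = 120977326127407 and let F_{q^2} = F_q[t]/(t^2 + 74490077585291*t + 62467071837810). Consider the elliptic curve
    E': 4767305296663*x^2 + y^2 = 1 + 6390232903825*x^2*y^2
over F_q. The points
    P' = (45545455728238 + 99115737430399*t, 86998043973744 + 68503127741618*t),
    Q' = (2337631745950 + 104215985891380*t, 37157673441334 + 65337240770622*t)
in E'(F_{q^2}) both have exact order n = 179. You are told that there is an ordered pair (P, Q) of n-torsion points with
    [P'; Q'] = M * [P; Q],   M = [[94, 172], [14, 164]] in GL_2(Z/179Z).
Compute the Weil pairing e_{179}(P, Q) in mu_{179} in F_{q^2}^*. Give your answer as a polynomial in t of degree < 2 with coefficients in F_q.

100019463544911 + 92609883984207*t

Under M = [[94,172],[14,164]] in GL_2(Z/179), e_{179}(P',Q') = e_{179}(P,Q)^(94*164-172*14 mod 179).
Inverting 120 mod 179: 91. Thus e_{179}(P,Q) = e(P',Q')^{91}.
Edwards->Montgomery: u=(1+y)/(1-y), v=u/x -> 65542320128683v^2=u^3+18541152439256u^2+u; then x_W=60082931161913u+82511140451686: y^2=x^3+96432191992988*x+28920958994794.
Run Miller on y^2=x^3+96432191992988*x+28920958994794 over F_{120977326127407}: ladder 10110011 (8 bits); e = f_P(D_Q)/f_Q(D_P).
Miller gives e_{179}(P',Q') = 72948906493437 + 117018798723262*t in F_{120977326127407^2}.
Finally e_{179}(P,Q) = 100019463544911 + 92609883984207*t.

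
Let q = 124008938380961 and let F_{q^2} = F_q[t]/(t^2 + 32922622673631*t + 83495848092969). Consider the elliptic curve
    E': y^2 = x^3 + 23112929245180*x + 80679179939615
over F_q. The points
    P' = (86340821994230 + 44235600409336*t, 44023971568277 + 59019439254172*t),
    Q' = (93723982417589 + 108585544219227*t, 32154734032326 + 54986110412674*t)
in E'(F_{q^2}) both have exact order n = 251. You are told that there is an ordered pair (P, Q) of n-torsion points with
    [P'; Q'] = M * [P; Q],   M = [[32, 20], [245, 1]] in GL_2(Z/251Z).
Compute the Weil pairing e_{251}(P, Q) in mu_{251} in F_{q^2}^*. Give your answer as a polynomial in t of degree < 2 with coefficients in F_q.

60430348320980 + 113062860572836*t

e_{251}(aP+bQ,cP+dQ) = e_{251}(P,Q)^(ad-bc); with (a,b,c,d)=(32,20,245,1) this gives the det-251 law.
det M = 32*1 - 20*245 = -4868 = 152 (mod 251); 152^{-1} = 180 (mod 251).
Double-and-add over 11111011: 8-1 doublings, 7-1 additions; each step l_{T,T}/v_{2T} or l_{T,P'}/v at Q'+S for random S.
Miller gives e_{251}(P',Q') = 11790053274762 + 26072311594945*t in F_{124008938380961^2}.
Finally e_{251}(P,Q) = 60430348320980 + 113062860572836*t.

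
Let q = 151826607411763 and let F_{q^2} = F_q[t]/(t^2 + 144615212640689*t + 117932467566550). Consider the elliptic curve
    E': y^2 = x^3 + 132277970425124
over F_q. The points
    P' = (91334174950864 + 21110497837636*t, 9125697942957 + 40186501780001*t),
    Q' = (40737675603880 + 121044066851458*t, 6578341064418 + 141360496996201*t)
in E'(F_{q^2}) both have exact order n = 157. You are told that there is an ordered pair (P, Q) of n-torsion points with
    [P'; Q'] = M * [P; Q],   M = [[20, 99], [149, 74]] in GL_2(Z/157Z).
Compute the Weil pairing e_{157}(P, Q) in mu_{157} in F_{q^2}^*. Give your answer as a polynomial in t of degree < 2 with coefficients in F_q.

40073316905190 + 111734662439799*t

e_{157} is bilinear + alternating on E[157], so e_{157}(20*P + 99*Q, 149*P + 74*Q) = e_{157}(P,Q)^(20*74-99*149).
Hence e(P,Q) = e(P',Q')^{87} where 87 = 74^{-1} mod 157.
Build f_{157,P'} and f_{157,Q'} via the 8-bit ladder of 157=10011101_2; evaluate at shifted divisors; quotient in F_{151826607411763^2}.
Miller gives e_{157}(P',Q') = 143576174789302 + 116999672818878*t in F_{151826607411763^2}.
Hence e(P,Q) = 40073316905190 + 111734662439799*t in F_{151826607411763^2}^*.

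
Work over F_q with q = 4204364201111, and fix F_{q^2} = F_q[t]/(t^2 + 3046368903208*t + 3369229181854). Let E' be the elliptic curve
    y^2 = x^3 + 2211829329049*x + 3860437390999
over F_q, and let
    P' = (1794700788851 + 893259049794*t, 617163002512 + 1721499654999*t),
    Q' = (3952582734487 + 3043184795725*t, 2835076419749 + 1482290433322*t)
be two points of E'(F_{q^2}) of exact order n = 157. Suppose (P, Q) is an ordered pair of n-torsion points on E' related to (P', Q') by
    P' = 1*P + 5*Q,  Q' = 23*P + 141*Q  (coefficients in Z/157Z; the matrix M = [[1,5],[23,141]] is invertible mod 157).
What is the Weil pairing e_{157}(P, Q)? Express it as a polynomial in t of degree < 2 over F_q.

Under M = [[1,5],[23,141]] in GL_2(Z/157), e_{157}(P',Q') = e_{157}(P,Q)^(1*141-5*23 mod 157).
det(M) mod 157 = 26; its inverse in (Z/157)^* is 151 (check: 26*151 mod 157 = 1).
Miller loop for e_{157} over F_{4204364201111^2}: bits of 157 = 10011101; 7 double steps + 4 add steps, l/v at each.
The quotient is 3780181919556 + 281545128*t.
e_{157}(P,Q) = (3780181919556 + 281545128*t)^{151} = 384540232361 + 23074539915*t.

384540232361 + 23074539915*t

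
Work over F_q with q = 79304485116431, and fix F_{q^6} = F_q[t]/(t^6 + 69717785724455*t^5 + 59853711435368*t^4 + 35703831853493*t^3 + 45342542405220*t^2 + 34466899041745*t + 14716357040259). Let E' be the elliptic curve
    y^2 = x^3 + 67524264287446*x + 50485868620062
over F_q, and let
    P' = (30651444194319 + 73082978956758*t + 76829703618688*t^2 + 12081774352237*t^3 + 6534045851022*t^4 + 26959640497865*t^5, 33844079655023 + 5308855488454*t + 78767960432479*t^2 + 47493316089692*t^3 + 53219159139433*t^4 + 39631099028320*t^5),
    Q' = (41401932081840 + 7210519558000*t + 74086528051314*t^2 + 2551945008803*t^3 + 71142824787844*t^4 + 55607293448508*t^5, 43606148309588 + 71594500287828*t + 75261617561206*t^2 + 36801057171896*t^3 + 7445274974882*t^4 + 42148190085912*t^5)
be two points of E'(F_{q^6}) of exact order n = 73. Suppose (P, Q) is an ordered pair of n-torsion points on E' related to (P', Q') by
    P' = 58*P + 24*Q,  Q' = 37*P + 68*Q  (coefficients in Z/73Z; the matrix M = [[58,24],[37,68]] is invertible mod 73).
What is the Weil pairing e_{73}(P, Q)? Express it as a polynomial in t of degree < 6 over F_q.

79276590228483 + 43620014623024*t + 8800425735585*t^2 + 68872786687006*t^3 + 40629791522640*t^4 + 13954285730256*t^5

The 73-Weil pairing on E[73] over F_{79304485116431} is alternating-bilinear: e_{73}(P',Q') = e_{73}(P,Q)^det(M).
58*68 - 24*37 = 3056; reduced mod 73: det = 63, inverse 51.
n = 73 = (1001001)_2 (7 bits, wt 3); accumulate f_{73,P'}(Q'+S)/f_{73,P'}(S) along the 6-step ladder.
e_{73}(P',Q') = 71165295849768 + 24726568498785*t + 36912942783298*t^2 + 67167823685007*t^3 + 27561599646345*t^4 + 65843448259118*t^5.
(71165295849768 + 24726568498785*t + 36912942783298*t^2 + 67167823685007*t^3 + 27561599646345*t^4 + 65843448259118*t^5)^{51} mod (79304485116431,f) = 79276590228483 + 43620014623024*t + 8800425735585*t^2 + 68872786687006*t^3 + 40629791522640*t^4 + 13954285730256*t^5.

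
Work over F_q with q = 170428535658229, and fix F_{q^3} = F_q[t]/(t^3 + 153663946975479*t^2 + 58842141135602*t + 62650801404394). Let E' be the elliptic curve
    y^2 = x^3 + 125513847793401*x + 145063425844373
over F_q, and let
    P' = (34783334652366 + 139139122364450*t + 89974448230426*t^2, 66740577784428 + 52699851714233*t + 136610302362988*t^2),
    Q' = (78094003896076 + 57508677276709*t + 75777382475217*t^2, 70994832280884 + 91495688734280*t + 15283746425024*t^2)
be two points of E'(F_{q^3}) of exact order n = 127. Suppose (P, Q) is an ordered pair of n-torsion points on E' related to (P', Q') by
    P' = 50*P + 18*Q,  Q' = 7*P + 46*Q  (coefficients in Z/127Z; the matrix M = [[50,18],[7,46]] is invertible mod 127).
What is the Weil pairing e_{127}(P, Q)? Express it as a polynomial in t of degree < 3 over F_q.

Since e_{127}(P,P)=e_{127}(Q,Q)=1 and e_{127}(Q,P)=e_{127}(P,Q)^{-1}, expanding e_{127}(50*P + 18*Q,7*P + 46*Q) leaves e(P,Q)^det(M).
det M = 50*46 - 18*7 = 2174 = 15 (mod 127); 15^{-1} = 17 (mod 127).
Double-and-add over 1111111: 7-1 doublings, 7-1 additions; each step l_{T,T}/v_{2T} or l_{T,P'}/v at Q'+S for random S.
So e_{127}(P',Q') = 70662389823647 + 92627431362870*t + 22544821613580*t^2.
Finally e_{127}(P,Q) = 157669308808401 + 70104040907001*t + 142763737016665*t^2.

157669308808401 + 70104040907001*t + 142763737016665*t^2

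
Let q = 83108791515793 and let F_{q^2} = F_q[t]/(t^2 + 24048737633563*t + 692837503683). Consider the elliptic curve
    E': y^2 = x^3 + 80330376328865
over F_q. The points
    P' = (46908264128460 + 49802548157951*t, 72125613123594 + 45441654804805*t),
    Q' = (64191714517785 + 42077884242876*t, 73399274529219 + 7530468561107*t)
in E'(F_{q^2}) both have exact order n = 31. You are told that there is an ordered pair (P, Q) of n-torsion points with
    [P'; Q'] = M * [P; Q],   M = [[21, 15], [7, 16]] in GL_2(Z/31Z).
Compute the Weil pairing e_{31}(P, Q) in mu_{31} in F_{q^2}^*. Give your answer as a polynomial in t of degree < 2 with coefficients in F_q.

e_{31}(aP+bQ,cP+dQ) = e_{31}(P,Q)^(ad-bc); with (a,b,c,d)=(21,15,7,16) this gives the det-31 law.
det(M) mod 31 = 14; its inverse in (Z/31)^* is 20 (check: 14*20 mod 31 = 1).
5-bit Miller (11111) on E'/F_{83108791515793} with a'=0, b'=80330376328865: accumulate tangent/chord ratios at Q'+S and P'+S'.
e_{31}(P',Q') = 33748304135115 + 28369497871229*t.
e_{31}(P,Q) = (33748304135115 + 28369497871229*t)^{20} = 77103488702312 + 75825958725987*t.

77103488702312 + 75825958725987*t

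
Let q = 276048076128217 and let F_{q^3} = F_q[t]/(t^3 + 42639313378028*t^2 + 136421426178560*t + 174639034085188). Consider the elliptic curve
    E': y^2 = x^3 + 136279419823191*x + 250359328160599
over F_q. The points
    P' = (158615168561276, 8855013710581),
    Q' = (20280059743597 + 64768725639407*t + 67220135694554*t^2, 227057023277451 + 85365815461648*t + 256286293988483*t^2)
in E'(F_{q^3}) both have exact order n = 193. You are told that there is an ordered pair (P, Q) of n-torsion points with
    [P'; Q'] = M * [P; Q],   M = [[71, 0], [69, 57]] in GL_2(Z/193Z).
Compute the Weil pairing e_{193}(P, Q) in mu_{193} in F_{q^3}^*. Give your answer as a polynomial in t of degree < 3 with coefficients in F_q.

Under M = [[71,0],[69,57]] in GL_2(Z/193), e_{193}(P',Q') = e_{193}(P,Q)^(71*57-0*69 mod 193).
Inverting 187 mod 193: 32. Thus e_{193}(P,Q) = e(P',Q')^{32}.
8-bit Miller (11000001) on E'/F_{276048076128217} with a'=136279419823191, b'=250359328160599: accumulate tangent/chord ratios at Q'+S and P'+S'.
Miller gives e_{193}(P',Q') = 170010665967944 + 165675389527579*t + 52425898398686*t^2 in F_{276048076128217^3}.
(170010665967944 + 165675389527579*t + 52425898398686*t^2)^{32} mod (276048076128217,f) = 194894085483262 + 225501433214987*t + 273557243885608*t^2.

194894085483262 + 225501433214987*t + 273557243885608*t^2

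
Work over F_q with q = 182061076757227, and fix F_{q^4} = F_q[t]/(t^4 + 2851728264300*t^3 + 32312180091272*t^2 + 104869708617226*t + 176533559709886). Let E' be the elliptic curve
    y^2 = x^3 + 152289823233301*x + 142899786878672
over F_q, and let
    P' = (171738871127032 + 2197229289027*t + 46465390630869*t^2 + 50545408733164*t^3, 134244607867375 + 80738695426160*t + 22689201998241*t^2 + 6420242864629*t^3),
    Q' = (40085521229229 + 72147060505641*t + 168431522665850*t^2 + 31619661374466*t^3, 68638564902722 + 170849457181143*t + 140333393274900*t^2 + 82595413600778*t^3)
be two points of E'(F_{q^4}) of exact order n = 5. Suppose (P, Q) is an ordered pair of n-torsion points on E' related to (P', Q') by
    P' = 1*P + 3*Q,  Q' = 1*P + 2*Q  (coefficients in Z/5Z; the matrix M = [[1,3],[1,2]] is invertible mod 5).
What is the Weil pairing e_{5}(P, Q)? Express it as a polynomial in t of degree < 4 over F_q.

Alternating bilinearity on E[5] (values in mu_{5} in F_{182061076757227^4}) gives e(P',Q') = e(P,Q)^det(M).
1*2 - 3*1 = -1; reduced mod 5: det = 4, inverse 4.
Double-and-add over 101: 3-1 doublings, 2-1 additions; each step l_{T,T}/v_{2T} or l_{T,P'}/v at Q'+S for random S.
Miller gives e_{5}(P',Q') = 3620034018664 + 4768352813805*t + 31757105829015*t^2 + 105361924570177*t^3 in F_{182061076757227^4}.
Raise to 4: e(P,Q) = 113084248918107 + 136052533348449*t + 26203062947529*t^2 + 83759698452061*t^3 in mu_{5}.

113084248918107 + 136052533348449*t + 26203062947529*t^2 + 83759698452061*t^3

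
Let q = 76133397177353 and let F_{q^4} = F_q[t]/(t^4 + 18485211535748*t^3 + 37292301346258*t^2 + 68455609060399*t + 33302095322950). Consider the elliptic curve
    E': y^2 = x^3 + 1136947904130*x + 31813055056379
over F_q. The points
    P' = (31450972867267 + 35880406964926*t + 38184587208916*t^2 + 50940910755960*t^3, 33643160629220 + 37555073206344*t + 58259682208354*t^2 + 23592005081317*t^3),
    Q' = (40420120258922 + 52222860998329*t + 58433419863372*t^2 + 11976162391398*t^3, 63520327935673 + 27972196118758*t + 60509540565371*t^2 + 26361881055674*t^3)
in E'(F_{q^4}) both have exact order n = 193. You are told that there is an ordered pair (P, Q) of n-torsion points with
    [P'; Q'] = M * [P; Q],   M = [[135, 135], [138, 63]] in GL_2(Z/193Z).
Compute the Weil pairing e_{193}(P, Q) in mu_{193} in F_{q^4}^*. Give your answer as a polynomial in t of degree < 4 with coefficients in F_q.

e_{193} is bilinear + alternating on E[193], so e_{193}(135*P + 135*Q, 138*P + 63*Q) = e_{193}(P,Q)^(135*63-135*138).
So e_{193}(P,Q) = e_{193}(P',Q')^{13}, since 104*13 = 1 mod 193.
Double-and-add over 11000001: 8-1 doublings, 3-1 additions; each step l_{T,T}/v_{2T} or l_{T,P'}/v at Q'+S for random S.
f_P(D_Q)/f_Q(D_P) = 74388793744836 + 1167653002462*t + 4272050132513*t^2 + 9893136257994*t^3.
Thus e_{193}(P,Q) = 18258730342145 + 61437673870803*t + 66895925408798*t^2 + 50358440939780*t^3.

18258730342145 + 61437673870803*t + 66895925408798*t^2 + 50358440939780*t^3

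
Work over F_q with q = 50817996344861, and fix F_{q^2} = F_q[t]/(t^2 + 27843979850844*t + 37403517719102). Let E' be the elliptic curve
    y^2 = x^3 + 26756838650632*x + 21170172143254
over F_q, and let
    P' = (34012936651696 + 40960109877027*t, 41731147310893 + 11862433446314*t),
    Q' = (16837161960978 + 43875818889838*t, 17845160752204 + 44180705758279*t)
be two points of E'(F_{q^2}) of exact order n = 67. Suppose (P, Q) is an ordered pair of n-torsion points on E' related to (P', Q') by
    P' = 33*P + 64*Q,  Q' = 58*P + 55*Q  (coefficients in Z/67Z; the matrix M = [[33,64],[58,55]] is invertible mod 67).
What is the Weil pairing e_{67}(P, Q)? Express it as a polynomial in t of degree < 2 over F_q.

The 67-Weil pairing on E[67] over F_{50817996344861} is alternating-bilinear: e_{67}(P',Q') = e_{67}(P,Q)^det(M).
det(M) mod 67 = 46; its inverse in (Z/67)^* is 51 (check: 46*51 mod 67 = 1).
7-bit Miller (1000011) on E'/F_{50817996344861} with a'=26756838650632, b'=21170172143254: accumulate tangent/chord ratios at Q'+S and P'+S'.
The quotient is 14096416281001 + 21216861241220*t.
Raise to 51: e(P,Q) = 31487753656351 + 21061018040849*t in mu_{67}.

31487753656351 + 21061018040849*t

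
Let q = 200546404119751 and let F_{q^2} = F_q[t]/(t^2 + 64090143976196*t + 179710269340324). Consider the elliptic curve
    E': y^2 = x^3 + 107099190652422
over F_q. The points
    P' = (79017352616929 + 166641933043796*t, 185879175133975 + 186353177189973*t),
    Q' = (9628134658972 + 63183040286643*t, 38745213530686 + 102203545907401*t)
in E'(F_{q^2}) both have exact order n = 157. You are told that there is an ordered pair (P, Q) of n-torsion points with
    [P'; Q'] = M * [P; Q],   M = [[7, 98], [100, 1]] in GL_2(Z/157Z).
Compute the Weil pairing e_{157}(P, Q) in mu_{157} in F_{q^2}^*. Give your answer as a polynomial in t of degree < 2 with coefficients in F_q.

177816318124941 + 19236428453450*t

Since e_{157}(P,P)=e_{157}(Q,Q)=1 and e_{157}(Q,P)=e_{157}(P,Q)^{-1}, expanding e_{157}(7*P + 98*Q,100*P + 1*Q) leaves e(P,Q)^det(M).
det M = 7*1 - 98*100 = -9793 = 98 (mod 157); 98^{-1} = 149 (mod 157).
Build f_{157,P'} and f_{157,Q'} via the 8-bit ladder of 157=10011101_2; evaluate at shifted divisors; quotient in F_{200546404119751^2}.
f_P(D_Q)/f_Q(D_P) = 151541802603815 + 46339178836135*t.
Hence e(P,Q) = 177816318124941 + 19236428453450*t in F_{200546404119751^2}^*.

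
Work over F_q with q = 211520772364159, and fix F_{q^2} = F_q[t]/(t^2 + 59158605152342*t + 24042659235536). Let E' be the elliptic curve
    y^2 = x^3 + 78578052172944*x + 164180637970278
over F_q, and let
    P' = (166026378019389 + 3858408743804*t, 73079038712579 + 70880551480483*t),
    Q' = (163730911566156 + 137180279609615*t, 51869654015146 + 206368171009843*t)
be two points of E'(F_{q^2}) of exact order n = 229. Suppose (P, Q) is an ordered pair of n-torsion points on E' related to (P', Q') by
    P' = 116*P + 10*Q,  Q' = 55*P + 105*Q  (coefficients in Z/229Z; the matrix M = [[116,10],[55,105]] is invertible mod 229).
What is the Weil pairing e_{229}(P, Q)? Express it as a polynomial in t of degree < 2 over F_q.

e_{229} is bilinear + alternating on E[229], so e_{229}(116*P + 10*Q, 55*P + 105*Q) = e_{229}(P,Q)^(116*105-10*55).
det M = 116*105 - 10*55 = 11630 = 180 (mod 229); 180^{-1} = 14 (mod 229).
8-bit Miller (11100101) on E'/F_{211520772364159} with a'=78578052172944, b'=164180637970278: accumulate tangent/chord ratios at Q'+S and P'+S'.
So e_{229}(P',Q') = 34754889908208 + 203973967848908*t.
Finally e_{229}(P,Q) = 99037877323038 + 123098518686048*t.

99037877323038 + 123098518686048*t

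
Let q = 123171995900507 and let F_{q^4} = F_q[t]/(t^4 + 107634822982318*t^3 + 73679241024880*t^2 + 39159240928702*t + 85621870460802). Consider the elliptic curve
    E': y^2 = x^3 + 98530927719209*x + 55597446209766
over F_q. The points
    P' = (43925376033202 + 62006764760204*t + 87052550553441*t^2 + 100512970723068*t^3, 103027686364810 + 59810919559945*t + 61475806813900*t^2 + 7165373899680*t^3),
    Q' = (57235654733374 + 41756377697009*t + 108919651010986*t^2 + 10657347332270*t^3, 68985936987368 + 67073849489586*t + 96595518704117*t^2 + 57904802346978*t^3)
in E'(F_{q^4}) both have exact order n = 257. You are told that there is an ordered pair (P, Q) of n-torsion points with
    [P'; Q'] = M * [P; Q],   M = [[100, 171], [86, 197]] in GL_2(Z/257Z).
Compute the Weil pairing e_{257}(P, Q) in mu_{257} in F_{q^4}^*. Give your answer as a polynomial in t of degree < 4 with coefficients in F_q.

Under M = [[100,171],[86,197]] in GL_2(Z/257), e_{257}(P',Q') = e_{257}(P,Q)^(100*197-171*86 mod 257).
Inverting 111 mod 257: 44. Thus e_{257}(P,Q) = e(P',Q')^{44}.
Build f_{257,P'} and f_{257,Q'} via the 9-bit ladder of 257=100000001_2; evaluate at shifted divisors; quotient in F_{123171995900507^4}.
f_P(D_Q)/f_Q(D_P) = 83695220626758 + 104741022277037*t + 11344871242213*t^2 + 121450301938101*t^3.
Raise to 44: e(P,Q) = 118109649115199 + 97041828730612*t + 81763112324479*t^2 + 76568870282224*t^3 in mu_{257}.

118109649115199 + 97041828730612*t + 81763112324479*t^2 + 76568870282224*t^3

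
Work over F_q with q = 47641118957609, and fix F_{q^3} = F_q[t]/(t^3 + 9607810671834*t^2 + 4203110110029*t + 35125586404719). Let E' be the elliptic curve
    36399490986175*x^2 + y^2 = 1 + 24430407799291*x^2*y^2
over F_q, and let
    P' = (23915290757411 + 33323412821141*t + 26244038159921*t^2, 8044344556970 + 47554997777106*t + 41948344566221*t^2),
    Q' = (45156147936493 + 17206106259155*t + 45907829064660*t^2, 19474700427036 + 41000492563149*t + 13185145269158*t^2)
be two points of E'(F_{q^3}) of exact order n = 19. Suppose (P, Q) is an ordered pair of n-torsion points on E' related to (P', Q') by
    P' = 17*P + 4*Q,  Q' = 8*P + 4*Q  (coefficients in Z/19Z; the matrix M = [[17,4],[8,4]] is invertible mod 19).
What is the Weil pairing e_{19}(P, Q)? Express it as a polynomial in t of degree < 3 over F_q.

e_{19} is bilinear + alternating on E[19], so e_{19}(17*P + 4*Q, 8*P + 4*Q) = e_{19}(P,Q)^(17*4-4*8).
det M = 17*4 - 4*8 = 36 = 17 (mod 19); 17^{-1} = 9 (mod 19).
Edwards a_E,d_E -> Montgomery A=15966160344191,B=7502332898684 -> Weierstrass 30792385023217,43858606396792 via alpha=26018689450114,beta=2992270796721.
Build f_{19,P'} and f_{19,Q'} via the 5-bit ladder of 19=10011_2; evaluate at shifted divisors; quotient in F_{47641118957609^3}.
Result: e(P',Q') = 20239093878789 + 5164438035305*t + 28851731533225*t^2.
Raise to 9: e(P,Q) = 46273271219324 + 22045733451365*t + 3503231268299*t^2 in mu_{19}.

46273271219324 + 22045733451365*t + 3503231268299*t^2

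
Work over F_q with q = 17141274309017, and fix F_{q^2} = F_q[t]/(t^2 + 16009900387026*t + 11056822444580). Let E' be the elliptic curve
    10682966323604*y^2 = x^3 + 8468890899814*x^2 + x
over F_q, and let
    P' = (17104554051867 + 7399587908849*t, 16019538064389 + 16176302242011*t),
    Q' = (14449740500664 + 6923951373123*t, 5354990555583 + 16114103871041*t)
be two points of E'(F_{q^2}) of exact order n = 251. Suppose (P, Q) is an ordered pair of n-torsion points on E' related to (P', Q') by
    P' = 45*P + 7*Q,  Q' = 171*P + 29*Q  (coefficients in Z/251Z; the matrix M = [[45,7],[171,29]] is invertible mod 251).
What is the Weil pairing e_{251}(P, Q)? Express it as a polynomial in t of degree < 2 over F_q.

Under M = [[45,7],[171,29]] in GL_2(Z/251), e_{251}(P',Q') = e_{251}(P,Q)^(45*29-7*171 mod 251).
Inverting 108 mod 251: 86. Thus e_{251}(P,Q) = e(P',Q')^{86}.
(x,y)|->(5053098046651x+10405981054222,5053098046651y) sends E' to y^2=x^3+10014349504422*x+1501052282789.
n = 251 = (11111011)_2 (8 bits, wt 7); accumulate f_{251,P'}(Q'+S)/f_{251,P'}(S) along the 7-step ladder.
Miller gives e_{251}(P',Q') = 13276652347107 + 7506353097751*t in F_{17141274309017^2}.
e_{251}(P,Q) = (13276652347107 + 7506353097751*t)^{86} = 9848669554858 + 2508813501030*t.

9848669554858 + 2508813501030*t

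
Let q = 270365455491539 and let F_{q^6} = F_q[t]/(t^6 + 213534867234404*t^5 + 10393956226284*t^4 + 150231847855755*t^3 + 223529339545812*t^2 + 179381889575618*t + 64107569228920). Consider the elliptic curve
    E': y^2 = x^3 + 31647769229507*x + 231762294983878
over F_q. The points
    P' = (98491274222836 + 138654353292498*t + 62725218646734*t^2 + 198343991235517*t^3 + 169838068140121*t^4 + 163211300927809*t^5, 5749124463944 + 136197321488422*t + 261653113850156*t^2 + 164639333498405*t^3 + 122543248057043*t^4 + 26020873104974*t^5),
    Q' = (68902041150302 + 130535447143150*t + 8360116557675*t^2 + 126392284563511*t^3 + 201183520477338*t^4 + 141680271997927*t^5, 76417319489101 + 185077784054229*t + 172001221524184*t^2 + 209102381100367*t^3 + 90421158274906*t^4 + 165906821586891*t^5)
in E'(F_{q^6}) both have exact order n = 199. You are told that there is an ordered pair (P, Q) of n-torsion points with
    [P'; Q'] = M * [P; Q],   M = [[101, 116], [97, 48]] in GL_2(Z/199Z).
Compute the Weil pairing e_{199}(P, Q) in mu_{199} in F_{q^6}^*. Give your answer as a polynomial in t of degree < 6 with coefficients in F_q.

Alternating bilinearity on E[199] (values in mu_{199} in F_{270365455491539^6}) gives e(P',Q') = e(P,Q)^det(M).
101*48 - 116*97 = -6404; reduced mod 199: det = 163, inverse 105.
Run Miller on y^2=x^3+31647769229507*x+231762294983878 over F_{270365455491539}: ladder 11000111 (8 bits); e = f_P(D_Q)/f_Q(D_P).
Result: e(P',Q') = 197550204760486 + 220343852889441*t + 38549964237724*t^2 + 173721649628470*t^3 + 229695335273213*t^4 + 38469964663498*t^5.
Hence e(P,Q) = 232026979698231 + 157175936122118*t + 8009666083384*t^2 + 188448847750315*t^3 + 80809352277585*t^4 + 247239081801278*t^5 in F_{270365455491539^6}^*.

232026979698231 + 157175936122118*t + 8009666083384*t^2 + 188448847750315*t^3 + 80809352277585*t^4 + 247239081801278*t^5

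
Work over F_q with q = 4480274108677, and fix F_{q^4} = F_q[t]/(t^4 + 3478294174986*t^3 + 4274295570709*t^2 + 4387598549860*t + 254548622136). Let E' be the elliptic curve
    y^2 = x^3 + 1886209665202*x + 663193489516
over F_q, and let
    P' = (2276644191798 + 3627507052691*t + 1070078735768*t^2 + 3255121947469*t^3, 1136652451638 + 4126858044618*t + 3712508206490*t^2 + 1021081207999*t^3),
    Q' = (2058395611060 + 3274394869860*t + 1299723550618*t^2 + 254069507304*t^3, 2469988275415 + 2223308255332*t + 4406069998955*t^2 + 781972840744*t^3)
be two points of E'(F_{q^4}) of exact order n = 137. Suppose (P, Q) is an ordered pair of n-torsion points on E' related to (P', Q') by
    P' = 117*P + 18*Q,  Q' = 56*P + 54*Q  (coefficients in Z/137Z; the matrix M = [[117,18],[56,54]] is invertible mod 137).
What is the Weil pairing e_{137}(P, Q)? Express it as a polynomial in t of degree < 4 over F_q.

3390598619762 + 1162566412051*t + 1711989103751*t^2 + 3461523432418*t^3

e_{137} is bilinear + alternating on E[137], so e_{137}(117*P + 18*Q, 56*P + 54*Q) = e_{137}(P,Q)^(117*54-18*56).
Hence e(P,Q) = e(P',Q')^{83} where 83 = 104^{-1} mod 137.
Miller loop for e_{137} over F_{4480274108677^4}: bits of 137 = 10001001; 7 double steps + 2 add steps, l/v at each.
e_{137}(P',Q') = 226937991885 + 79721345845*t + 1176697503481*t^2 + 1426264453711*t^3.
Hence e(P,Q) = 3390598619762 + 1162566412051*t + 1711989103751*t^2 + 3461523432418*t^3 in F_{4480274108677^4}^*.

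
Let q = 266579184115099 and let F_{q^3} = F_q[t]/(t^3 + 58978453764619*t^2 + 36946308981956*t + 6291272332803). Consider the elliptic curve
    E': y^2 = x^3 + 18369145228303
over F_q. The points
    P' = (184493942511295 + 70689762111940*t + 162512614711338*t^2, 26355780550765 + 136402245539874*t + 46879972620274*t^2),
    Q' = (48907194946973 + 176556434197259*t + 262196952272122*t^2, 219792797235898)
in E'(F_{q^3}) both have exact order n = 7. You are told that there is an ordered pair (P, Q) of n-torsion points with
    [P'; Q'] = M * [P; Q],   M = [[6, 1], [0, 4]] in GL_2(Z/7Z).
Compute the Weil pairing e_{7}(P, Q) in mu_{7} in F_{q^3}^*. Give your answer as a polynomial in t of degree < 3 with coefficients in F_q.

22931484822402 + 25800804771393*t + 50699408620317*t^2

e_{7}(aP+bQ,cP+dQ) = e_{7}(P,Q)^(ad-bc); with (a,b,c,d)=(6,1,0,4) this gives the det-7 law.
Inverting 3 mod 7: 5. Thus e_{7}(P,Q) = e(P',Q')^{5}.
Build f_{7,P'} and f_{7,Q'} via the 3-bit ladder of 7=111_2; evaluate at shifted divisors; quotient in F_{266579184115099^3}.
So e_{7}(P',Q') = 226415021415062 + 34257017573795*t + 107267723072501*t^2.
Finally e_{7}(P,Q) = 22931484822402 + 25800804771393*t + 50699408620317*t^2.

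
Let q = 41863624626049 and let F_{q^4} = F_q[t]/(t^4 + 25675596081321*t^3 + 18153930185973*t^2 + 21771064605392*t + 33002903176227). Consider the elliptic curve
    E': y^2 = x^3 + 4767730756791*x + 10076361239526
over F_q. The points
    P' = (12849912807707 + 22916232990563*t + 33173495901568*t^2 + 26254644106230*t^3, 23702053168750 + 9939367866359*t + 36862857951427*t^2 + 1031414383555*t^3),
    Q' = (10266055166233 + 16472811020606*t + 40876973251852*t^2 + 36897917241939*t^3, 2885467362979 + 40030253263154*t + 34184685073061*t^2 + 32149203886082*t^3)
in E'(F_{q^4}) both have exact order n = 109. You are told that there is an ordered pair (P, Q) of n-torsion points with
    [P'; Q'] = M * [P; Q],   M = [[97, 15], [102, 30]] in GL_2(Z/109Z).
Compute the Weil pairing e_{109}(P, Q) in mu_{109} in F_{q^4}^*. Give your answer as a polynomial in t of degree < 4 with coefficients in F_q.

28682703325586 + 5818648931488*t + 18309850711738*t^2 + 17858288785555*t^3

Alternating bilinearity on E[109] (values in mu_{109} in F_{41863624626049^4}) gives e(P',Q') = e(P,Q)^det(M).
97*30 - 15*102 = 1380; reduced mod 109: det = 72, inverse 53.
7-bit Miller (1101101) on E'/F_{41863624626049} with a'=4767730756791, b'=10076361239526: accumulate tangent/chord ratios at Q'+S and P'+S'.
So e_{109}(P',Q') = 15737059552171 + 30920435626431*t + 33591037642677*t^2 + 20405577280260*t^3.
Thus e_{109}(P,Q) = 28682703325586 + 5818648931488*t + 18309850711738*t^2 + 17858288785555*t^3.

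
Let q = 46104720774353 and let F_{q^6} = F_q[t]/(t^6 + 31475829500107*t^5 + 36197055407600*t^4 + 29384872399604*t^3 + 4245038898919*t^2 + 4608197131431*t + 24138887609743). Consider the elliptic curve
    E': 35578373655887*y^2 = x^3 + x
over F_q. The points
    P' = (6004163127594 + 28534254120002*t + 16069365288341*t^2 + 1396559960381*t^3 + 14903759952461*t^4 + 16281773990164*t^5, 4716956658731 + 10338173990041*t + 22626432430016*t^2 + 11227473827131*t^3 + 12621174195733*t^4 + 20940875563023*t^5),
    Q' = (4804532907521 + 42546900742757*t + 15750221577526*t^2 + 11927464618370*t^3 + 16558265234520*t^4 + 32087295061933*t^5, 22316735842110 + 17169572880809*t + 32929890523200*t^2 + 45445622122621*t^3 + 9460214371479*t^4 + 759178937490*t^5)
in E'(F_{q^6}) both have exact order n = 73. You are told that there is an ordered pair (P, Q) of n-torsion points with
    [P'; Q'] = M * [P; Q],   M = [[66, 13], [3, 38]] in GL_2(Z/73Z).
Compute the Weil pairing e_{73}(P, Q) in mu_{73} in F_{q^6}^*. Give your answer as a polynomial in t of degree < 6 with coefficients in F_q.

3146070793224 + 33870308307557*t + 14730642157987*t^2 + 7684630649774*t^3 + 29056398629801*t^4 + 23255802030257*t^5

e_{73} is bilinear + alternating on E[73], so e_{73}(66*P + 13*Q, 3*P + 38*Q) = e_{73}(P,Q)^(66*38-13*3).
det M = 66*38 - 13*3 = 2469 = 60 (mod 73); 60^{-1} = 28 (mod 73).
Montgomery->Weierstrass: x_W = 17945120299799*x, y_W=17945120299799*y on F_{46104720774353}; lands on y^2=x^3+43701663506068*x.
Build f_{73,P'} and f_{73,Q'} via the 7-bit ladder of 73=1001001_2; evaluate at shifted divisors; quotient in F_{46104720774353^6}.
So e_{73}(P',Q') = 14353724137208 + 12575711295840*t + 24889823655918*t^2 + 4155892982635*t^3 + 13107225119908*t^4 + 21993487342185*t^5.
Hence e(P,Q) = 3146070793224 + 33870308307557*t + 14730642157987*t^2 + 7684630649774*t^3 + 29056398629801*t^4 + 23255802030257*t^5 in F_{46104720774353^6}^*.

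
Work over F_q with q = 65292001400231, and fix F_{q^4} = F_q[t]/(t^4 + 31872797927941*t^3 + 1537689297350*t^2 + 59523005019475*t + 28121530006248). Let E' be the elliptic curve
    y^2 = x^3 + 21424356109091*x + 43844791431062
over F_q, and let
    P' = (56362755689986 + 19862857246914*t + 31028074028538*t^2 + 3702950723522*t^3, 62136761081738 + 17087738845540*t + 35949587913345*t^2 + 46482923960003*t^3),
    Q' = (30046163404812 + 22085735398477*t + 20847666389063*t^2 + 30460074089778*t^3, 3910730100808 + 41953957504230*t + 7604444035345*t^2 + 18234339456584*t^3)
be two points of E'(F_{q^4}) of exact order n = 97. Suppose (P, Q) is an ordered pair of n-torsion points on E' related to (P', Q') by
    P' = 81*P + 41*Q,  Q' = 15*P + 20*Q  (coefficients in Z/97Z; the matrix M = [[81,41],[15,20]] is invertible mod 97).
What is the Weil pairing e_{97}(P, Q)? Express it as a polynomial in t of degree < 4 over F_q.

Alternating bilinearity on E[97] (values in mu_{97} in F_{65292001400231^4}) gives e(P',Q') = e(P,Q)^det(M).
Inverting 35 mod 97: 61. Thus e_{97}(P,Q) = e(P',Q')^{61}.
Build f_{97,P'} and f_{97,Q'} via the 7-bit ladder of 97=1100001_2; evaluate at shifted divisors; quotient in F_{65292001400231^4}.
Result: e(P',Q') = 37858004648802 + 11579022492241*t + 28882183937074*t^2 + 58748131840853*t^3.
e_{97}(P,Q) = (37858004648802 + 11579022492241*t + 28882183937074*t^2 + 58748131840853*t^3)^{61} = 54319689923535 + 15415210800244*t + 13140337829267*t^2 + 33165846371057*t^3.

54319689923535 + 15415210800244*t + 13140337829267*t^2 + 33165846371057*t^3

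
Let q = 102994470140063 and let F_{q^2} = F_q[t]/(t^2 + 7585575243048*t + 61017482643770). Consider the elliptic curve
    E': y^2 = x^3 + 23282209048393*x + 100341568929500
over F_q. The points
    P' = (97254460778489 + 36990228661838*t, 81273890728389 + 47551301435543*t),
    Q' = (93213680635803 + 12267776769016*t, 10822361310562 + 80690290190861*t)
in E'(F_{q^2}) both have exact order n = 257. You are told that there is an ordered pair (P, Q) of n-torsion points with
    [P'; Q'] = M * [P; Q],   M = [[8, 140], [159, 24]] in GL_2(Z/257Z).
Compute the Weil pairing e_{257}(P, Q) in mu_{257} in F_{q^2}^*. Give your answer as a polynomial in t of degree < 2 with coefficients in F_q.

574154928296 + 14396713673475*t

The 257-Weil pairing on E[257] over F_{102994470140063} is alternating-bilinear: e_{257}(P',Q') = e_{257}(P,Q)^det(M).
So e_{257}(P,Q) = e_{257}(P',Q')^{189}, since 34*189 = 1 mod 257.
Miller loop for e_{257} over F_{102994470140063^2}: bits of 257 = 100000001; 8 double steps + 1 add steps, l/v at each.
e_{257}(P',Q') = 54270926329972 + 30868605240093*t.
Thus e_{257}(P,Q) = 574154928296 + 14396713673475*t.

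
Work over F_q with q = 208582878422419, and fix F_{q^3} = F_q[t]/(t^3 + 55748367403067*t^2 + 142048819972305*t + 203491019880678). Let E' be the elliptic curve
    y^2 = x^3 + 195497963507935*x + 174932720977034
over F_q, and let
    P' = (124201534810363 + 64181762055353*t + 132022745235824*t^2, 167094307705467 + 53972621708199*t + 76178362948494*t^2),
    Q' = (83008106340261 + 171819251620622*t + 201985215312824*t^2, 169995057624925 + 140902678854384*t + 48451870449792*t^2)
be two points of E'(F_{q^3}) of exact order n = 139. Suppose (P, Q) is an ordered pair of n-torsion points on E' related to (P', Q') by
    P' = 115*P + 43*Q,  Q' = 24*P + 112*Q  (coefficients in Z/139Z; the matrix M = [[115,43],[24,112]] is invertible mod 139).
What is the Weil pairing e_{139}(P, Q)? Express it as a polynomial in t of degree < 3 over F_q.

The 139-Weil pairing on E[139] over F_{208582878422419} is alternating-bilinear: e_{139}(P',Q') = e_{139}(P,Q)^det(M).
So e_{139}(P,Q) = e_{139}(P',Q')^{59}, since 33*59 = 1 mod 139.
Run Miller on y^2=x^3+195497963507935*x+174932720977034 over F_{208582878422419}: ladder 10001011 (8 bits); e = f_P(D_Q)/f_Q(D_P).
e_{139}(P',Q') = 75286491475923 + 15701863339814*t + 165036015610723*t^2.
Finally e_{139}(P,Q) = 23844337041084 + 90915218724897*t + 108815346034652*t^2.

23844337041084 + 90915218724897*t + 108815346034652*t^2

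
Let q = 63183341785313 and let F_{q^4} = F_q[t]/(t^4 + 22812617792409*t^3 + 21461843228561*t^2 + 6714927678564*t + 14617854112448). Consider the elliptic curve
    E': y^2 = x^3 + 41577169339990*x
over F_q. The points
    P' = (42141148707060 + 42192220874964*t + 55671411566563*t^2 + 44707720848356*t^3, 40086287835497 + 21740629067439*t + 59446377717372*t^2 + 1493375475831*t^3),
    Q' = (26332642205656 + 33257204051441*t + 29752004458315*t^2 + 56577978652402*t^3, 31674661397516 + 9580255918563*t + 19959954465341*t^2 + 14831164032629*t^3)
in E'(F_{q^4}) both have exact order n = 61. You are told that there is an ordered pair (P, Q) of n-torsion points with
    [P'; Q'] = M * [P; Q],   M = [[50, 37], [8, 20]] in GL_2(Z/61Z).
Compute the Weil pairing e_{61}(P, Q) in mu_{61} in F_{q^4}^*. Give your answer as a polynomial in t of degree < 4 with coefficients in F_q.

e_{61} is bilinear + alternating on E[61], so e_{61}(50*P + 37*Q, 8*P + 20*Q) = e_{61}(P,Q)^(50*20-37*8).
det(M) mod 61 = 33; its inverse in (Z/61)^* is 37 (check: 33*37 mod 61 = 1).
Miller loop for e_{61} over F_{63183341785313^4}: bits of 61 = 111101; 5 double steps + 4 add steps, l/v at each.
f_P(D_Q)/f_Q(D_P) = 22564770429244 + 32581100717177*t + 56194949361383*t^2 + 23688801992510*t^3.
Hence e(P,Q) = 35236497245429 + 26187125539262*t + 45588913101130*t^2 + 52566496535077*t^3 in F_{63183341785313^4}^*.

35236497245429 + 26187125539262*t + 45588913101130*t^2 + 52566496535077*t^3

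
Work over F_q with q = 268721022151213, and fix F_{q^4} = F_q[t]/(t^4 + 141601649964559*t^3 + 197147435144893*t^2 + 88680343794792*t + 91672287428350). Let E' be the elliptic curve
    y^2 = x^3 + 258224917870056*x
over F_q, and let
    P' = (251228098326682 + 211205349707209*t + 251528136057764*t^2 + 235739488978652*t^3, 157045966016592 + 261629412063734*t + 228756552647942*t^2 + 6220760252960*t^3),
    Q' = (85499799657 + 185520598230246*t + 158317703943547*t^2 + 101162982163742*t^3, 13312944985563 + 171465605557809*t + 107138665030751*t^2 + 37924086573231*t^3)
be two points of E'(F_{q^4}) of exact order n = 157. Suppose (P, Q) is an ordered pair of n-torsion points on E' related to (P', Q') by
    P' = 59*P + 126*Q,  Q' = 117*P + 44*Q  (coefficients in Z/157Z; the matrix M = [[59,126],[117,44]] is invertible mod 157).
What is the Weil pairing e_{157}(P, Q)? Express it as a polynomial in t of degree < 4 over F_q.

The 157-Weil pairing on E[157] over F_{268721022151213} is alternating-bilinear: e_{157}(P',Q') = e_{157}(P,Q)^det(M).
So e_{157}(P,Q) = e_{157}(P',Q')^{11}, since 100*11 = 1 mod 157.
Double-and-add over 10011101: 8-1 doublings, 5-1 additions; each step l_{T,T}/v_{2T} or l_{T,P'}/v at Q'+S for random S.
e_{157}(P',Q') = 247444075673965 + 134124608648546*t + 135327972480434*t^2 + 45690477762086*t^3.
e_{157}(P,Q) = (247444075673965 + 134124608648546*t + 135327972480434*t^2 + 45690477762086*t^3)^{11} = 197191259958720 + 78503486463762*t + 155031876908856*t^2 + 117948582339172*t^3.

197191259958720 + 78503486463762*t + 155031876908856*t^2 + 117948582339172*t^3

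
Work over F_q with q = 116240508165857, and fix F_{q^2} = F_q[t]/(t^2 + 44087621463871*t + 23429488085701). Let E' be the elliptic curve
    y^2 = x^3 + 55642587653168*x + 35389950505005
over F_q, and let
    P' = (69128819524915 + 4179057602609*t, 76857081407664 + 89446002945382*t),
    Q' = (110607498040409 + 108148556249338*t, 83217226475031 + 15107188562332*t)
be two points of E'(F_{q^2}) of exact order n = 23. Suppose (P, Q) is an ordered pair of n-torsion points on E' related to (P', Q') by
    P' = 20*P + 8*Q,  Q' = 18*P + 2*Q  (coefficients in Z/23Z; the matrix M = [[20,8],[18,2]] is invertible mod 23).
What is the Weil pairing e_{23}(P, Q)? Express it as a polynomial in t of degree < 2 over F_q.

The 23-Weil pairing on E[23] over F_{116240508165857} is alternating-bilinear: e_{23}(P',Q') = e_{23}(P,Q)^det(M).
20*2 - 8*18 = -104; reduced mod 23: det = 11, inverse 21.
n = 23 = (10111)_2 (5 bits, wt 4); accumulate f_{23,P'}(Q'+S)/f_{23,P'}(S) along the 4-step ladder.
f_P(D_Q)/f_Q(D_P) = 53594200255535 + 55746191360137*t.
(53594200255535 + 55746191360137*t)^{21} mod (116240508165857,f) = 29435160050897 + 115282537045367*t.

29435160050897 + 115282537045367*t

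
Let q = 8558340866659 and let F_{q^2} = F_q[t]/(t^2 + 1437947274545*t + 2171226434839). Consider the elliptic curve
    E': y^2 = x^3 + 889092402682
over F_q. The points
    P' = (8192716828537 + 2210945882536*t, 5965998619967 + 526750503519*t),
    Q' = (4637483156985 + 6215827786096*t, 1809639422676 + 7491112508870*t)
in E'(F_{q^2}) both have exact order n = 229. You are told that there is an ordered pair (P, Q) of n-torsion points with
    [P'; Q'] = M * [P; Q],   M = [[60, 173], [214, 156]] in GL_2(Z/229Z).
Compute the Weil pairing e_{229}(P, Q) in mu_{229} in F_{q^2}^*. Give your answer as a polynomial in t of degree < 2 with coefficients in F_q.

5222160912889 + 4445641484484*t

Alternating bilinearity on E[229] (values in mu_{229} in F_{8558340866659^2}) gives e(P',Q') = e(P,Q)^det(M).
Inverting 47 mod 229: 39. Thus e_{229}(P,Q) = e(P',Q')^{39}.
Run Miller on y^2=x^3+889092402682 over F_{8558340866659}: ladder 11100101 (8 bits); e = f_P(D_Q)/f_Q(D_P).
f_P(D_Q)/f_Q(D_P) = 289745010557 + 6021209346953*t.
Raise to 39: e(P,Q) = 5222160912889 + 4445641484484*t in mu_{229}.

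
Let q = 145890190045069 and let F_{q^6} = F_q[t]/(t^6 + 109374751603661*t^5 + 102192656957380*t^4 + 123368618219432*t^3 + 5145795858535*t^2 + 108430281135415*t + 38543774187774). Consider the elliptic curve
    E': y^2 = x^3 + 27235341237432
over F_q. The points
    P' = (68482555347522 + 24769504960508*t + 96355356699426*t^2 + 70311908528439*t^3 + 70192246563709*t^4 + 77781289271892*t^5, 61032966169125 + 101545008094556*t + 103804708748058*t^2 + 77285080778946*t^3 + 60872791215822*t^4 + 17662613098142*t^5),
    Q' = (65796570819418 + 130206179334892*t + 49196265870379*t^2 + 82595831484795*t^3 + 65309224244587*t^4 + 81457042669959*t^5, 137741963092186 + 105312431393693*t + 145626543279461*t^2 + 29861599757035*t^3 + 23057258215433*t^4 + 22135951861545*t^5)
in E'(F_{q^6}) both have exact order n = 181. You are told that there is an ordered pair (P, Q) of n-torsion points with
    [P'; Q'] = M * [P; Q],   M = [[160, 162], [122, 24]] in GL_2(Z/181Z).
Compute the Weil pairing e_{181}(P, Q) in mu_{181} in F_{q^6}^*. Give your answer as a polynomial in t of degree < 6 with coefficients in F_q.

e_{181}(aP+bQ,cP+dQ) = e_{181}(P,Q)^(ad-bc); with (a,b,c,d)=(160,162,122,24) this gives the det-181 law.
det(M) mod 181 = 4; its inverse in (Z/181)^* is 136 (check: 4*136 mod 181 = 1).
Build f_{181,P'} and f_{181,Q'} via the 8-bit ladder of 181=10110101_2; evaluate at shifted divisors; quotient in F_{145890190045069^6}.
So e_{181}(P',Q') = 116837048832355 + 113632435979780*t + 118827282217415*t^2 + 21306218398086*t^3 + 105951862018140*t^4 + 35529922106580*t^5.
Hence e(P,Q) = 54798702496319 + 27361163947155*t + 121624598392084*t^2 + 131376393236046*t^3 + 1388982288115*t^4 + 13725726617687*t^5 in F_{145890190045069^6}^*.

54798702496319 + 27361163947155*t + 121624598392084*t^2 + 131376393236046*t^3 + 1388982288115*t^4 + 13725726617687*t^5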